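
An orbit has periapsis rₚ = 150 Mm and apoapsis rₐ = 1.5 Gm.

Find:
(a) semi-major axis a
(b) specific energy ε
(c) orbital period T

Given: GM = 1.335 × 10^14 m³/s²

Convert to SI: rₚ = 150 Mm = 1.5e+08 m; rₐ = 1.5 Gm = 1.5e+09 m.
(a) a = (rₚ + rₐ)/2 = (1.5e+08 + 1.5e+09)/2 ≈ 8.25e+08 m
(b) With a = (rₚ + rₐ)/2 = 8.25e+08 m, ε = −GM/(2a) = −1.335e+14/(2 · 8.25e+08) J/kg ≈ -8.091e+04 J/kg
(c) With a = (rₚ + rₐ)/2 = 8.25e+08 m, T = 2π √(a³/GM) = 2π √((8.25e+08)³/1.335e+14) s ≈ 1.289e+07 s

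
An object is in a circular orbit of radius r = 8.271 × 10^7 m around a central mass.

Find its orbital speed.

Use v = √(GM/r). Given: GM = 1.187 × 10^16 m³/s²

For a circular orbit, gravity supplies the centripetal force, so v = √(GM / r).
v = √(1.187e+16 / 8.271e+07) m/s ≈ 1.198e+04 m/s = 11.98 km/s.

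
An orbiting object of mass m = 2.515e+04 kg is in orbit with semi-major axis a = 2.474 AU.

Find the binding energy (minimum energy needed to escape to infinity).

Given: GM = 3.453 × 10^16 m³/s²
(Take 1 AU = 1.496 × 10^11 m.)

Convert to SI: a = 2.474 AU = 3.7011e+11 m.
Total orbital energy is E = −GMm/(2a); binding energy is E_bind = −E = GMm/(2a).
E_bind = 3.453e+16 · 2.515e+04 / (2 · 3.7011e+11) J ≈ 1.173e+09 J = 1.173 GJ.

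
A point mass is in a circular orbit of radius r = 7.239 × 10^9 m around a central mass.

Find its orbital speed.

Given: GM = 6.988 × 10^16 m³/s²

For a circular orbit, gravity supplies the centripetal force, so v = √(GM / r).
v = √(6.988e+16 / 7.239e+09) m/s ≈ 3107 m/s = 3.107 km/s.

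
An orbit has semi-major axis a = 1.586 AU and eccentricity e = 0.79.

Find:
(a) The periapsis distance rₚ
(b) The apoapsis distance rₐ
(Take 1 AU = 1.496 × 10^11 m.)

Convert to SI: a = 1.586 AU = 2.37266e+11 m.
(a) rₚ = a(1 − e) = 2.37266e+11 · (1 − 0.79) = 2.37266e+11 · 0.21 ≈ 4.983e+10 m = 0.3331 AU.
(b) rₐ = a(1 + e) = 2.37266e+11 · (1 + 0.79) = 2.37266e+11 · 1.79 ≈ 4.247e+11 m = 2.839 AU.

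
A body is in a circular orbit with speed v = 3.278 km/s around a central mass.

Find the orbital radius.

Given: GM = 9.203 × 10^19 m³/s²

Convert to SI: v = 3.278 km/s = 3278 m/s.
For a circular orbit, v² = GM / r, so r = GM / v².
r = 9.203e+19 / (3278)² m ≈ 8.565e+12 m = 8.565 × 10^12 m.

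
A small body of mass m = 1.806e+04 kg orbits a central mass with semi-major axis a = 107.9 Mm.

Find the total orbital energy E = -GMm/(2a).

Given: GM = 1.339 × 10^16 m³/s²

Convert to SI: a = 107.9 Mm = 1.079e+08 m.
E = −GMm / (2a).
E = −1.339e+16 · 1.806e+04 / (2 · 1.079e+08) J ≈ -1.121e+12 J = -1.121 TJ.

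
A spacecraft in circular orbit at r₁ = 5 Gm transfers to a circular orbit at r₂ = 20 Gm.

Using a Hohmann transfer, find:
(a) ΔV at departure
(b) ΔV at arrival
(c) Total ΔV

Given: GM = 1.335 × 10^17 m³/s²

Convert to SI: r₁ = 5 Gm = 5e+09 m; r₂ = 20 Gm = 2e+10 m.
Transfer semi-major axis: a_t = (r₁ + r₂)/2 = (5e+09 + 2e+10)/2 = 1.25e+10 m.
Circular speeds: v₁ = √(GM/r₁) = 5167.2 m/s, v₂ = √(GM/r₂) = 2583.6 m/s.
Transfer speeds (vis-viva v² = GM(2/r − 1/a_t)): v₁ᵗ = 6536.05 m/s, v₂ᵗ = 1634.01 m/s.
(a) ΔV₁ = |v₁ᵗ − v₁| ≈ 1369 m/s = 1.369 km/s.
(b) ΔV₂ = |v₂ − v₂ᵗ| ≈ 949.6 m/s = 949.6 m/s.
(c) ΔV_total = ΔV₁ + ΔV₂ ≈ 2318 m/s = 2.318 km/s.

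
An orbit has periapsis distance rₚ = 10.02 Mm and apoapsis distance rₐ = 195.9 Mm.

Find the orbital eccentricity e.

Convert to SI: rₚ = 10.02 Mm = 1.002e+07 m; rₐ = 195.9 Mm = 1.959e+08 m.
e = (rₐ − rₚ) / (rₐ + rₚ).
e = (1.959e+08 − 1.002e+07) / (1.959e+08 + 1.002e+07) = 1.8588e+08 / 2.0592e+08 ≈ 0.9027.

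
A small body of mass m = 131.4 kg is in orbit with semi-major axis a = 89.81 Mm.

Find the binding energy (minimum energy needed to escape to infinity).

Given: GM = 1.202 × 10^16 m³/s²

Convert to SI: a = 89.81 Mm = 8.981e+07 m.
Total orbital energy is E = −GMm/(2a); binding energy is E_bind = −E = GMm/(2a).
E_bind = 1.202e+16 · 131.4 / (2 · 8.981e+07) J ≈ 8.793e+09 J = 8.793 GJ.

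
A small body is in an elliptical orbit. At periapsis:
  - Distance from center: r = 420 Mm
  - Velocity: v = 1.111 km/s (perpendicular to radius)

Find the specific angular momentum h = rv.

Convert to SI: r = 420 Mm = 4.2e+08 m; v = 1.111 km/s = 1111 m/s.
With v perpendicular to r, h = r · v.
h = 4.2e+08 · 1111 m²/s ≈ 4.666e+11 m²/s.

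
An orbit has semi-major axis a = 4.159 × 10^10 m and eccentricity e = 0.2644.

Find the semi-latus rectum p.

p = a (1 − e²).
p = 4.159e+10 · (1 − (0.2644)²) = 4.159e+10 · 0.930093 ≈ 3.868e+10 m = 3.868 × 10^10 m.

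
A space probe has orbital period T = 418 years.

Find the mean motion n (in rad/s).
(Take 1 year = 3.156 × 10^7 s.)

Convert to SI: T = 418 years = 1.31921e+10 s.
n = 2π / T.
n = 2π / 1.31921e+10 s ≈ 4.763e-10 rad/s.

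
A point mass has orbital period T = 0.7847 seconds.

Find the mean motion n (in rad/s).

n = 2π / T.
n = 2π / 0.7847 s ≈ 8.007 rad/s.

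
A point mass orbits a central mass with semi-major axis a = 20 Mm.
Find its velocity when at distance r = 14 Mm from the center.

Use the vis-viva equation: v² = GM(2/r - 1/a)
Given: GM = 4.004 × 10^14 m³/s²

Convert to SI: a = 20 Mm = 2e+07 m; r = 14 Mm = 1.4e+07 m.
Vis-viva: v = √(GM · (2/r − 1/a)).
2/r − 1/a = 2/1.4e+07 − 1/2e+07 = 9.28571e-08 m⁻¹.
v = √(4.004e+14 · 9.28571e-08) m/s ≈ 6098 m/s = 6.098 km/s.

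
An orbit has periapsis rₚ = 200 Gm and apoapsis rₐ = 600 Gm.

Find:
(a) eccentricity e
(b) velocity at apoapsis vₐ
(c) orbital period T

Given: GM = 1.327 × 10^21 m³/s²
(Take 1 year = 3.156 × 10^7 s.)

Convert to SI: rₚ = 200 Gm = 2e+11 m; rₐ = 600 Gm = 6e+11 m.
(a) e = (rₐ − rₚ)/(rₐ + rₚ) = (6e+11 − 2e+11)/(6e+11 + 2e+11) ≈ 0.5
(b) With a = (rₚ + rₐ)/2 = 4e+11 m, vₐ = √(GM (2/rₐ − 1/a)) = √(1.327e+21 · (2/6e+11 − 1/4e+11)) m/s ≈ 3.325e+04 m/s
(c) With a = (rₚ + rₐ)/2 = 4e+11 m, T = 2π √(a³/GM) = 2π √((4e+11)³/1.327e+21) s ≈ 4.363e+07 s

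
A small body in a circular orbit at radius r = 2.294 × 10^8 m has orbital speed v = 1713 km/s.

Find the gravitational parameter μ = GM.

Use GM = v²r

Convert to SI: v = 1713 km/s = 1.713e+06 m/s.
For a circular orbit v² = GM/r, so GM = v² · r.
GM = (1.713e+06)² · 2.294e+08 m³/s² ≈ 6.731e+20 m³/s² = 6.731 × 10^20 m³/s².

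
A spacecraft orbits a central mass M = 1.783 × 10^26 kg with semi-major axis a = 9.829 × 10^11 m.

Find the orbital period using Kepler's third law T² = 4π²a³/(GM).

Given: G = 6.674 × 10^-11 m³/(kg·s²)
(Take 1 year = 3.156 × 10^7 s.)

GM = G · M = 6.674e-11 · 1.783e+26 = 1.18997e+16 m³/s².
Kepler's third law: T = 2π √(a³ / GM).
Substituting a = 9.829e+11 m and GM = 1.18997e+16 m³/s²:
T = 2π √((9.829e+11)³ / 1.18997e+16) s
T ≈ 5.613e+10 s = 1778 years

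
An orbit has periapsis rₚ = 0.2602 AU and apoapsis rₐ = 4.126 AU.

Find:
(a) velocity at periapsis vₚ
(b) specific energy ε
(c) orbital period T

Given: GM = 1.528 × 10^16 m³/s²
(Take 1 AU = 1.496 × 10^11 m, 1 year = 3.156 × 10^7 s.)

Convert to SI: rₚ = 0.2602 AU = 3.89259e+10 m; rₐ = 4.126 AU = 6.1725e+11 m.
(a) With a = (rₚ + rₐ)/2 = 3.28088e+11 m, vₚ = √(GM (2/rₚ − 1/a)) = √(1.528e+16 · (2/3.89259e+10 − 1/3.28088e+11)) m/s ≈ 859.4 m/s
(b) With a = (rₚ + rₐ)/2 = 3.28088e+11 m, ε = −GM/(2a) = −1.528e+16/(2 · 3.28088e+11) J/kg ≈ -2.329e+04 J/kg
(c) With a = (rₚ + rₐ)/2 = 3.28088e+11 m, T = 2π √(a³/GM) = 2π √((3.28088e+11)³/1.528e+16) s ≈ 9.552e+09 s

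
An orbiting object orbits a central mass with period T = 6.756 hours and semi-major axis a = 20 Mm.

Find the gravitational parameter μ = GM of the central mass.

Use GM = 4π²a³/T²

Convert to SI: T = 6.756 hours = 24321.6 s; a = 20 Mm = 2e+07 m.
GM = 4π² · a³ / T².
GM = 4π² · (2e+07)³ / (24321.6)² m³/s² ≈ 5.339e+14 m³/s² = 5.339 × 10^14 m³/s².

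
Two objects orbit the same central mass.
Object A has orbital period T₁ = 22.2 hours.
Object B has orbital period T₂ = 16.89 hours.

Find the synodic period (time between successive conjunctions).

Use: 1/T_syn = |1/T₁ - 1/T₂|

Convert to SI: T₁ = 22.2 hours = 79920 s; T₂ = 16.89 hours = 60804 s.
T_syn = |T₁ · T₂ / (T₁ − T₂)|.
T_syn = |79920 · 60804 / (79920 − 60804)| s ≈ 2.542e+05 s = 2.942 days.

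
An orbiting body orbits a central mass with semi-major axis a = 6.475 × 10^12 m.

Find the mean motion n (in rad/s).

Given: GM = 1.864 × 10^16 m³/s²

n = √(GM / a³).
n = √(1.864e+16 / (6.475e+12)³) rad/s ≈ 8.286e-12 rad/s.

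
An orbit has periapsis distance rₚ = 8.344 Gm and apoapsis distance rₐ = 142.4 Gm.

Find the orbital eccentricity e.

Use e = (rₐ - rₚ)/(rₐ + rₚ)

Convert to SI: rₚ = 8.344 Gm = 8.344e+09 m; rₐ = 142.4 Gm = 1.424e+11 m.
e = (rₐ − rₚ) / (rₐ + rₚ).
e = (1.424e+11 − 8.344e+09) / (1.424e+11 + 8.344e+09) = 1.34056e+11 / 1.50744e+11 ≈ 0.8893.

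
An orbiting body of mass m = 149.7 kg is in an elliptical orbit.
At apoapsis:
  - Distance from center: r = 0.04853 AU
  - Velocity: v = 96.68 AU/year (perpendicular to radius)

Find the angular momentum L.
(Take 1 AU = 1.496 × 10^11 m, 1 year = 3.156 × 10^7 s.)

Convert to SI: r = 0.04853 AU = 7.26009e+09 m; v = 96.68 AU/year = 458280 m/s.
Since v is perpendicular to r, L = m · v · r.
L = 149.7 · 458280 · 7.26009e+09 kg·m²/s ≈ 4.981e+17 kg·m²/s.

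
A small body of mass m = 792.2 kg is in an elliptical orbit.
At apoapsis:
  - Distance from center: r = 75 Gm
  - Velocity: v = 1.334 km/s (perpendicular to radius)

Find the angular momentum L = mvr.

Convert to SI: r = 75 Gm = 7.5e+10 m; v = 1.334 km/s = 1334 m/s.
Since v is perpendicular to r, L = m · v · r.
L = 792.2 · 1334 · 7.5e+10 kg·m²/s ≈ 7.926e+16 kg·m²/s.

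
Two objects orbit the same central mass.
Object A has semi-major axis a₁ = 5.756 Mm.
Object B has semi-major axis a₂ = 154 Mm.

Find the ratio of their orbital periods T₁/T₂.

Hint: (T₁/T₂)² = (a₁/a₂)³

Convert to SI: a₁ = 5.756 Mm = 5.756e+06 m; a₂ = 154 Mm = 1.54e+08 m.
From Kepler's third law, (T₁/T₂)² = (a₁/a₂)³, so T₁/T₂ = (a₁/a₂)^(3/2).
a₁/a₂ = 5.756e+06 / 1.54e+08 = 0.0373766.
T₁/T₂ = (0.0373766)^(3/2) ≈ 0.007226.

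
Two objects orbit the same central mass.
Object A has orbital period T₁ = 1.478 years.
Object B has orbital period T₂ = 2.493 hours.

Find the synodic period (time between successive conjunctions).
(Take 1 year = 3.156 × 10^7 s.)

Convert to SI: T₁ = 1.478 years = 4.66457e+07 s; T₂ = 2.493 hours = 8974.8 s.
T_syn = |T₁ · T₂ / (T₁ − T₂)|.
T_syn = |4.66457e+07 · 8974.8 / (4.66457e+07 − 8974.8)| s ≈ 8977 s = 2.493 hours.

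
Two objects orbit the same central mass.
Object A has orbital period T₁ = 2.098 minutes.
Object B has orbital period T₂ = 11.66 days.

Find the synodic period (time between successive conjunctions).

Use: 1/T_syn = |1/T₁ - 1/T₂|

Convert to SI: T₁ = 2.098 minutes = 125.88 s; T₂ = 11.66 days = 1.00742e+06 s.
T_syn = |T₁ · T₂ / (T₁ − T₂)|.
T_syn = |125.88 · 1.00742e+06 / (125.88 − 1.00742e+06)| s ≈ 125.9 s = 2.098 minutes.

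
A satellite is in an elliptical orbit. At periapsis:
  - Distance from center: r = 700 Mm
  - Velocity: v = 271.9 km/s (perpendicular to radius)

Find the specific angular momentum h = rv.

Convert to SI: r = 700 Mm = 7e+08 m; v = 271.9 km/s = 271900 m/s.
With v perpendicular to r, h = r · v.
h = 7e+08 · 271900 m²/s ≈ 1.903e+14 m²/s.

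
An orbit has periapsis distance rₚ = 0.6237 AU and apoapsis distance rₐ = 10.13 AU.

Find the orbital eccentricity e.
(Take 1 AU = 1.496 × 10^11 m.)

Convert to SI: rₚ = 0.6237 AU = 9.33055e+10 m; rₐ = 10.13 AU = 1.51545e+12 m.
e = (rₐ − rₚ) / (rₐ + rₚ).
e = (1.51545e+12 − 9.33055e+10) / (1.51545e+12 + 9.33055e+10) = 1.42214e+12 / 1.60875e+12 ≈ 0.884.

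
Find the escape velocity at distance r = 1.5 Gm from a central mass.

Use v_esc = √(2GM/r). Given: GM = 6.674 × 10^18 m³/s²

Convert to SI: r = 1.5 Gm = 1.5e+09 m.
Escape velocity comes from setting total energy to zero: ½v² − GM/r = 0 ⇒ v_esc = √(2GM / r).
v_esc = √(2 · 6.674e+18 / 1.5e+09) m/s ≈ 9.433e+04 m/s = 94.33 km/s.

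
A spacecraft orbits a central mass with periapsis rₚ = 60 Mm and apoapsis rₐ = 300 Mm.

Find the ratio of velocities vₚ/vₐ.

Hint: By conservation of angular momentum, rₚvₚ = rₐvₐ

Convert to SI: rₚ = 60 Mm = 6e+07 m; rₐ = 300 Mm = 3e+08 m.
Conservation of angular momentum gives rₚvₚ = rₐvₐ, so vₚ/vₐ = rₐ/rₚ.
vₚ/vₐ = 3e+08 / 6e+07 ≈ 5.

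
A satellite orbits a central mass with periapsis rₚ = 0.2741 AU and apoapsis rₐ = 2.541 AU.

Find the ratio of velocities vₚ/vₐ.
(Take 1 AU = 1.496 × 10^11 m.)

Convert to SI: rₚ = 0.2741 AU = 4.10054e+10 m; rₐ = 2.541 AU = 3.80134e+11 m.
Conservation of angular momentum gives rₚvₚ = rₐvₐ, so vₚ/vₐ = rₐ/rₚ.
vₚ/vₐ = 3.80134e+11 / 4.10054e+10 ≈ 9.27.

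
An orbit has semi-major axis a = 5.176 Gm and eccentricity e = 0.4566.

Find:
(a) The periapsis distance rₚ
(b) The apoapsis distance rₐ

Convert to SI: a = 5.176 Gm = 5.176e+09 m.
(a) rₚ = a(1 − e) = 5.176e+09 · (1 − 0.4566) = 5.176e+09 · 0.5434 ≈ 2.813e+09 m = 2.813 Gm.
(b) rₐ = a(1 + e) = 5.176e+09 · (1 + 0.4566) = 5.176e+09 · 1.4566 ≈ 7.539e+09 m = 7.539 Gm.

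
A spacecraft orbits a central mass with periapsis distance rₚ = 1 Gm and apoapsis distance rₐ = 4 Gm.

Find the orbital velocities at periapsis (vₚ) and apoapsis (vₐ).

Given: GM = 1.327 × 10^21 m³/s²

Convert to SI: rₚ = 1 Gm = 1e+09 m; rₐ = 4 Gm = 4e+09 m.
Use the vis-viva equation v² = GM(2/r − 1/a) with a = (rₚ + rₐ)/2 = (1e+09 + 4e+09)/2 = 2.5e+09 m.
vₚ = √(GM · (2/rₚ − 1/a)) = √(1.327e+21 · (2/1e+09 − 1/2.5e+09)) m/s ≈ 1.457e+06 m/s = 1457 km/s.
vₐ = √(GM · (2/rₐ − 1/a)) = √(1.327e+21 · (2/4e+09 − 1/2.5e+09)) m/s ≈ 3.643e+05 m/s = 364.3 km/s.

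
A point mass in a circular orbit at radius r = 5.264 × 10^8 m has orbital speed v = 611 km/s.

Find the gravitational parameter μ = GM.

Convert to SI: v = 611 km/s = 611000 m/s.
For a circular orbit v² = GM/r, so GM = v² · r.
GM = (611000)² · 5.264e+08 m³/s² ≈ 1.965e+20 m³/s² = 1.965 × 10^20 m³/s².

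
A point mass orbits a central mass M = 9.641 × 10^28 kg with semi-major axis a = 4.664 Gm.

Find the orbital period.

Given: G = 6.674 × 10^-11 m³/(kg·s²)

Convert to SI: a = 4.664 Gm = 4.664e+09 m.
GM = G · M = 6.674e-11 · 9.641e+28 = 6.4344e+18 m³/s².
Kepler's third law: T = 2π √(a³ / GM).
Substituting a = 4.664e+09 m and GM = 6.4344e+18 m³/s²:
T = 2π √((4.664e+09)³ / 6.4344e+18) s
T ≈ 7.89e+05 s = 9.132 days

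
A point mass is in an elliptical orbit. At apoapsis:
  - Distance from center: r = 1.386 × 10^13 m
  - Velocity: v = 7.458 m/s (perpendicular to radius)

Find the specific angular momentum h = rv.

With v perpendicular to r, h = r · v.
h = 1.386e+13 · 7.458 m²/s ≈ 1.034e+14 m²/s.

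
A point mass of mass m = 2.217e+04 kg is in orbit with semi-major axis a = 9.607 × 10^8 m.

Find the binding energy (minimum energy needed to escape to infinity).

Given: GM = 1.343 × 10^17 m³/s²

Total orbital energy is E = −GMm/(2a); binding energy is E_bind = −E = GMm/(2a).
E_bind = 1.343e+17 · 2.217e+04 / (2 · 9.607e+08) J ≈ 1.55e+12 J = 1.55 TJ.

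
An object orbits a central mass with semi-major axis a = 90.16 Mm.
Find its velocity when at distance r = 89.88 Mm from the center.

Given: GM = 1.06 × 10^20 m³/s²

Convert to SI: a = 90.16 Mm = 9.016e+07 m; r = 89.88 Mm = 8.988e+07 m.
Vis-viva: v = √(GM · (2/r − 1/a)).
2/r − 1/a = 2/8.988e+07 − 1/9.016e+07 = 1.11605e-08 m⁻¹.
v = √(1.06e+20 · 1.11605e-08) m/s ≈ 1.088e+06 m/s = 1088 km/s.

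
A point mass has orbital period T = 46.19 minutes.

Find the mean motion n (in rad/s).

Convert to SI: T = 46.19 minutes = 2771.4 s.
n = 2π / T.
n = 2π / 2771.4 s ≈ 0.002267 rad/s.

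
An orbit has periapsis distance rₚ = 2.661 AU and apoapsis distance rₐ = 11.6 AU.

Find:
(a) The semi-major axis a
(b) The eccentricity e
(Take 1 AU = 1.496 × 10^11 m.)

Convert to SI: rₚ = 2.661 AU = 3.98086e+11 m; rₐ = 11.6 AU = 1.73536e+12 m.
(a) a = (rₚ + rₐ) / 2 = (3.98086e+11 + 1.73536e+12) / 2 ≈ 1.067e+12 m = 7.13 AU.
(b) e = (rₐ − rₚ) / (rₐ + rₚ) = (1.73536e+12 − 3.98086e+11) / (1.73536e+12 + 3.98086e+11) ≈ 0.6268.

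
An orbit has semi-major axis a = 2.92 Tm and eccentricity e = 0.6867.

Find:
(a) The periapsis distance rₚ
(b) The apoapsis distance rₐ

Convert to SI: a = 2.92 Tm = 2.92e+12 m.
(a) rₚ = a(1 − e) = 2.92e+12 · (1 − 0.6867) = 2.92e+12 · 0.3133 ≈ 9.148e+11 m = 914.8 Gm.
(b) rₐ = a(1 + e) = 2.92e+12 · (1 + 0.6867) = 2.92e+12 · 1.6867 ≈ 4.925e+12 m = 4.925 Tm.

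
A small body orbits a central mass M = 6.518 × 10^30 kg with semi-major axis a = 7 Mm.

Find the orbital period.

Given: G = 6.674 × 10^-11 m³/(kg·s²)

Convert to SI: a = 7 Mm = 7e+06 m.
GM = G · M = 6.674e-11 · 6.518e+30 = 4.35011e+20 m³/s².
Kepler's third law: T = 2π √(a³ / GM).
Substituting a = 7e+06 m and GM = 4.35011e+20 m³/s²:
T = 2π √((7e+06)³ / 4.35011e+20) s
T ≈ 5.579 s = 5.579 seconds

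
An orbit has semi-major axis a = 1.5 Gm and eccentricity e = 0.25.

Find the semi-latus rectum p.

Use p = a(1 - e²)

Convert to SI: a = 1.5 Gm = 1.5e+09 m.
p = a (1 − e²).
p = 1.5e+09 · (1 − (0.25)²) = 1.5e+09 · 0.9375 ≈ 1.406e+09 m = 1.406 Gm.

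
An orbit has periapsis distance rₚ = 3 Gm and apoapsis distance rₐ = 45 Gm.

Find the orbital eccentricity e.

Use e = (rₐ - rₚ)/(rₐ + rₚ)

Convert to SI: rₚ = 3 Gm = 3e+09 m; rₐ = 45 Gm = 4.5e+10 m.
e = (rₐ − rₚ) / (rₐ + rₚ).
e = (4.5e+10 − 3e+09) / (4.5e+10 + 3e+09) = 4.2e+10 / 4.8e+10 ≈ 0.875.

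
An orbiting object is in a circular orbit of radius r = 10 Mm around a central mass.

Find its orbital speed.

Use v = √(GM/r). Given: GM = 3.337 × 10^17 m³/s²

Convert to SI: r = 10 Mm = 1e+07 m.
For a circular orbit, gravity supplies the centripetal force, so v = √(GM / r).
v = √(3.337e+17 / 1e+07) m/s ≈ 1.827e+05 m/s = 182.7 km/s.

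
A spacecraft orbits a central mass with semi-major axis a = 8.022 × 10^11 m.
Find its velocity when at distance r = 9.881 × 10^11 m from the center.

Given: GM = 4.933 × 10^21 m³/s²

Vis-viva: v = √(GM · (2/r − 1/a)).
2/r − 1/a = 2/9.881e+11 − 1/8.022e+11 = 7.77515e-13 m⁻¹.
v = √(4.933e+21 · 7.77515e-13) m/s ≈ 6.193e+04 m/s = 61.93 km/s.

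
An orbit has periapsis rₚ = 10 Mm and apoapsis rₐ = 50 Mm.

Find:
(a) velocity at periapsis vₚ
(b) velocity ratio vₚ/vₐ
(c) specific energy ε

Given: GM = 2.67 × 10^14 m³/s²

Convert to SI: rₚ = 10 Mm = 1e+07 m; rₐ = 50 Mm = 5e+07 m.
(a) With a = (rₚ + rₐ)/2 = 3e+07 m, vₚ = √(GM (2/rₚ − 1/a)) = √(2.67e+14 · (2/1e+07 − 1/3e+07)) m/s ≈ 6671 m/s
(b) Conservation of angular momentum (rₚvₚ = rₐvₐ) gives vₚ/vₐ = rₐ/rₚ = 5e+07/1e+07 ≈ 5
(c) With a = (rₚ + rₐ)/2 = 3e+07 m, ε = −GM/(2a) = −2.67e+14/(2 · 3e+07) J/kg ≈ -4.45e+06 J/kg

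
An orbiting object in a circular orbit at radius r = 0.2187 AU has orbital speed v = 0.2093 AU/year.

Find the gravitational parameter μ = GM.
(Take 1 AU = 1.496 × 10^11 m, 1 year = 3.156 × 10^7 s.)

Convert to SI: r = 0.2187 AU = 3.27175e+10 m; v = 0.2093 AU/year = 992.119 m/s.
For a circular orbit v² = GM/r, so GM = v² · r.
GM = (992.119)² · 3.27175e+10 m³/s² ≈ 3.22e+16 m³/s² = 3.22 × 10^16 m³/s².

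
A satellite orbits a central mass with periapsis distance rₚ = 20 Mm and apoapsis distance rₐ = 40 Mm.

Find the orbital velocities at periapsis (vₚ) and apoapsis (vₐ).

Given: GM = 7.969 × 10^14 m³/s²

Convert to SI: rₚ = 20 Mm = 2e+07 m; rₐ = 40 Mm = 4e+07 m.
Use the vis-viva equation v² = GM(2/r − 1/a) with a = (rₚ + rₐ)/2 = (2e+07 + 4e+07)/2 = 3e+07 m.
vₚ = √(GM · (2/rₚ − 1/a)) = √(7.969e+14 · (2/2e+07 − 1/3e+07)) m/s ≈ 7289 m/s = 7.289 km/s.
vₐ = √(GM · (2/rₐ − 1/a)) = √(7.969e+14 · (2/4e+07 − 1/3e+07)) m/s ≈ 3644 m/s = 3.644 km/s.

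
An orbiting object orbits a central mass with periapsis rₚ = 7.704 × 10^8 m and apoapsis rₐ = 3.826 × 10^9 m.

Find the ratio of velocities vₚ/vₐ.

Conservation of angular momentum gives rₚvₚ = rₐvₐ, so vₚ/vₐ = rₐ/rₚ.
vₚ/vₐ = 3.826e+09 / 7.704e+08 ≈ 4.966.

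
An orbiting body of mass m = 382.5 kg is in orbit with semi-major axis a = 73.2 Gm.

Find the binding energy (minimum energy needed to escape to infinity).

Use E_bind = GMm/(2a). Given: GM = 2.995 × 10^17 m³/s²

Convert to SI: a = 73.2 Gm = 7.32e+10 m.
Total orbital energy is E = −GMm/(2a); binding energy is E_bind = −E = GMm/(2a).
E_bind = 2.995e+17 · 382.5 / (2 · 7.32e+10) J ≈ 7.825e+08 J = 782.5 MJ.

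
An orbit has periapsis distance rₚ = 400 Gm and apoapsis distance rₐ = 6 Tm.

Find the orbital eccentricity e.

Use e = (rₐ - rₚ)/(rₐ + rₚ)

Convert to SI: rₚ = 400 Gm = 4e+11 m; rₐ = 6 Tm = 6e+12 m.
e = (rₐ − rₚ) / (rₐ + rₚ).
e = (6e+12 − 4e+11) / (6e+12 + 4e+11) = 5.6e+12 / 6.4e+12 ≈ 0.875.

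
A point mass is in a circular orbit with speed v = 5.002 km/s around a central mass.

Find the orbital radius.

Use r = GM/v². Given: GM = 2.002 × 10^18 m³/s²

Convert to SI: v = 5.002 km/s = 5002 m/s.
For a circular orbit, v² = GM / r, so r = GM / v².
r = 2.002e+18 / (5002)² m ≈ 8.002e+10 m = 80.02 Gm.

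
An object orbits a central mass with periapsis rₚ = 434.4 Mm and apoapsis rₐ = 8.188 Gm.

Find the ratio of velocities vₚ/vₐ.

Convert to SI: rₚ = 434.4 Mm = 4.344e+08 m; rₐ = 8.188 Gm = 8.188e+09 m.
Conservation of angular momentum gives rₚvₚ = rₐvₐ, so vₚ/vₐ = rₐ/rₚ.
vₚ/vₐ = 8.188e+09 / 4.344e+08 ≈ 18.85.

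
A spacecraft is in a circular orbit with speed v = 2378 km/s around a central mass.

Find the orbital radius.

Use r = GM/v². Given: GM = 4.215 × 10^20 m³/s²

Convert to SI: v = 2378 km/s = 2.378e+06 m/s.
For a circular orbit, v² = GM / r, so r = GM / v².
r = 4.215e+20 / (2.378e+06)² m ≈ 7.454e+07 m = 7.454 × 10^7 m.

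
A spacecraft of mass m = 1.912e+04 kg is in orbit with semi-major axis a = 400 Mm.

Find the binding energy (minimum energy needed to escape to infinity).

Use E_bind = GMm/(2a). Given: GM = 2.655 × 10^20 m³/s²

Convert to SI: a = 400 Mm = 4e+08 m.
Total orbital energy is E = −GMm/(2a); binding energy is E_bind = −E = GMm/(2a).
E_bind = 2.655e+20 · 1.912e+04 / (2 · 4e+08) J ≈ 6.345e+15 J = 6.345 PJ.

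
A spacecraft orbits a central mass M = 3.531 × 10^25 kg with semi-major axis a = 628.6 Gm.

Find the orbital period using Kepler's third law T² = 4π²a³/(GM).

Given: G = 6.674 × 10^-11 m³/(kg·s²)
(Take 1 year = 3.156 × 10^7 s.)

Convert to SI: a = 628.6 Gm = 6.286e+11 m.
GM = G · M = 6.674e-11 · 3.531e+25 = 2.35659e+15 m³/s².
Kepler's third law: T = 2π √(a³ / GM).
Substituting a = 6.286e+11 m and GM = 2.35659e+15 m³/s²:
T = 2π √((6.286e+11)³ / 2.35659e+15) s
T ≈ 6.451e+10 s = 2044 years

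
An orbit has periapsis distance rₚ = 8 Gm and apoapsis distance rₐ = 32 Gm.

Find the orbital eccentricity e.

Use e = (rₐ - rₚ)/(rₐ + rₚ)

Convert to SI: rₚ = 8 Gm = 8e+09 m; rₐ = 32 Gm = 3.2e+10 m.
e = (rₐ − rₚ) / (rₐ + rₚ).
e = (3.2e+10 − 8e+09) / (3.2e+10 + 8e+09) = 2.4e+10 / 4e+10 ≈ 0.6.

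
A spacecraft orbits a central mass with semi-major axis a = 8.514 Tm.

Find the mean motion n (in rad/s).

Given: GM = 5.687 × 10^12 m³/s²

Convert to SI: a = 8.514 Tm = 8.514e+12 m.
n = √(GM / a³).
n = √(5.687e+12 / (8.514e+12)³) rad/s ≈ 9.599e-14 rad/s.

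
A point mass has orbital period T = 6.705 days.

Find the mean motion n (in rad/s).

Convert to SI: T = 6.705 days = 579312 s.
n = 2π / T.
n = 2π / 579312 s ≈ 1.085e-05 rad/s.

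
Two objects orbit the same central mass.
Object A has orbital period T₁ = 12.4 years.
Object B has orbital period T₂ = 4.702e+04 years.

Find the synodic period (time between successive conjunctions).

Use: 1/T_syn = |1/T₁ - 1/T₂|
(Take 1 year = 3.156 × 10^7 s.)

Convert to SI: T₁ = 12.4 years = 3.91344e+08 s; T₂ = 4.702e+04 years = 1.48395e+12 s.
T_syn = |T₁ · T₂ / (T₁ − T₂)|.
T_syn = |3.91344e+08 · 1.48395e+12 / (3.91344e+08 − 1.48395e+12)| s ≈ 3.914e+08 s = 12.4 years.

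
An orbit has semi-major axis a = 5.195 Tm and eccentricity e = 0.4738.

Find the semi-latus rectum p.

Convert to SI: a = 5.195 Tm = 5.195e+12 m.
p = a (1 − e²).
p = 5.195e+12 · (1 − (0.4738)²) = 5.195e+12 · 0.775514 ≈ 4.029e+12 m = 4.029 Tm.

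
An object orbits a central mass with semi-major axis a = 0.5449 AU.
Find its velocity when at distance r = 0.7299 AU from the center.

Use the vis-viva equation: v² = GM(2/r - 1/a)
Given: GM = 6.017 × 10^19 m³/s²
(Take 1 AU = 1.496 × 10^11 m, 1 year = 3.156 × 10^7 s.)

Convert to SI: a = 0.5449 AU = 8.1517e+10 m; r = 0.7299 AU = 1.09193e+11 m.
Vis-viva: v = √(GM · (2/r − 1/a)).
2/r − 1/a = 2/1.09193e+11 − 1/8.1517e+10 = 6.04881e-12 m⁻¹.
v = √(6.017e+19 · 6.04881e-12) m/s ≈ 1.908e+04 m/s = 4.025 AU/year.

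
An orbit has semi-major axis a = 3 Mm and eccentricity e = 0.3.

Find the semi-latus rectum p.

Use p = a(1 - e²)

Convert to SI: a = 3 Mm = 3e+06 m.
p = a (1 − e²).
p = 3e+06 · (1 − (0.3)²) = 3e+06 · 0.91 ≈ 2.73e+06 m = 2.73 Mm.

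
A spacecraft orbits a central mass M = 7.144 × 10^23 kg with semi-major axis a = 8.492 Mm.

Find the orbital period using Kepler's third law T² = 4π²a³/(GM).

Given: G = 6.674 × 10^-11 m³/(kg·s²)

Convert to SI: a = 8.492 Mm = 8.492e+06 m.
GM = G · M = 6.674e-11 · 7.144e+23 = 4.76791e+13 m³/s².
Kepler's third law: T = 2π √(a³ / GM).
Substituting a = 8.492e+06 m and GM = 4.76791e+13 m³/s²:
T = 2π √((8.492e+06)³ / 4.76791e+13) s
T ≈ 2.252e+04 s = 6.255 hours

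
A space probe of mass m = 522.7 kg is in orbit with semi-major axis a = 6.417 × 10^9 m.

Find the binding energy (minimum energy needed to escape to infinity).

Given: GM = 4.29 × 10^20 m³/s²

Total orbital energy is E = −GMm/(2a); binding energy is E_bind = −E = GMm/(2a).
E_bind = 4.29e+20 · 522.7 / (2 · 6.417e+09) J ≈ 1.747e+13 J = 17.47 TJ.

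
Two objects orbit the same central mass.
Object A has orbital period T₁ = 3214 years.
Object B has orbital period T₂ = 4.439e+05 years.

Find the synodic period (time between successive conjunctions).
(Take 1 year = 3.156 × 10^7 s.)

Convert to SI: T₁ = 3214 years = 1.01434e+11 s; T₂ = 4.439e+05 years = 1.40095e+13 s.
T_syn = |T₁ · T₂ / (T₁ − T₂)|.
T_syn = |1.01434e+11 · 1.40095e+13 / (1.01434e+11 − 1.40095e+13)| s ≈ 1.022e+11 s = 3237 years.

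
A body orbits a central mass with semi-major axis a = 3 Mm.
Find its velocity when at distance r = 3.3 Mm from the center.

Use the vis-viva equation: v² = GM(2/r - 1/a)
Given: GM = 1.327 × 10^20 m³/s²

Convert to SI: a = 3 Mm = 3e+06 m; r = 3.3 Mm = 3.3e+06 m.
Vis-viva: v = √(GM · (2/r − 1/a)).
2/r − 1/a = 2/3.3e+06 − 1/3e+06 = 2.72727e-07 m⁻¹.
v = √(1.327e+20 · 2.72727e-07) m/s ≈ 6.016e+06 m/s = 6016 km/s.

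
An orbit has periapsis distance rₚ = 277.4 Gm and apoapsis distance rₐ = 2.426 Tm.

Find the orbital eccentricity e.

Convert to SI: rₚ = 277.4 Gm = 2.774e+11 m; rₐ = 2.426 Tm = 2.426e+12 m.
e = (rₐ − rₚ) / (rₐ + rₚ).
e = (2.426e+12 − 2.774e+11) / (2.426e+12 + 2.774e+11) = 2.1486e+12 / 2.7034e+12 ≈ 0.7948.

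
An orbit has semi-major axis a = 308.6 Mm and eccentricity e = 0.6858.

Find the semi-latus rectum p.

Convert to SI: a = 308.6 Mm = 3.086e+08 m.
p = a (1 − e²).
p = 3.086e+08 · (1 − (0.6858)²) = 3.086e+08 · 0.529678 ≈ 1.635e+08 m = 163.5 Mm.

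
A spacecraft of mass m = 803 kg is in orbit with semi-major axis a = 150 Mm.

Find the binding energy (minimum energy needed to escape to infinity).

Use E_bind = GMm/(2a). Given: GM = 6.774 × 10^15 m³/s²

Convert to SI: a = 150 Mm = 1.5e+08 m.
Total orbital energy is E = −GMm/(2a); binding energy is E_bind = −E = GMm/(2a).
E_bind = 6.774e+15 · 803 / (2 · 1.5e+08) J ≈ 1.813e+10 J = 18.13 GJ.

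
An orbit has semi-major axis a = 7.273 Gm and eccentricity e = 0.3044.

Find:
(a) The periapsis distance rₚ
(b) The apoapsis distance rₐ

Convert to SI: a = 7.273 Gm = 7.273e+09 m.
(a) rₚ = a(1 − e) = 7.273e+09 · (1 − 0.3044) = 7.273e+09 · 0.6956 ≈ 5.059e+09 m = 5.059 Gm.
(b) rₐ = a(1 + e) = 7.273e+09 · (1 + 0.3044) = 7.273e+09 · 1.3044 ≈ 9.487e+09 m = 9.487 Gm.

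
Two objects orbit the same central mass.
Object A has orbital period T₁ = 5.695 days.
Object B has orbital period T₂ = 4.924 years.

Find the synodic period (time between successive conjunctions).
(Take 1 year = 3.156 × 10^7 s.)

Convert to SI: T₁ = 5.695 days = 492048 s; T₂ = 4.924 years = 1.55401e+08 s.
T_syn = |T₁ · T₂ / (T₁ − T₂)|.
T_syn = |492048 · 1.55401e+08 / (492048 − 1.55401e+08)| s ≈ 4.936e+05 s = 5.713 days.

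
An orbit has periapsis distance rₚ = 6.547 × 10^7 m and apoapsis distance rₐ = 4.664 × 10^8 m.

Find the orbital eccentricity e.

e = (rₐ − rₚ) / (rₐ + rₚ).
e = (4.664e+08 − 6.547e+07) / (4.664e+08 + 6.547e+07) = 4.0093e+08 / 5.3187e+08 ≈ 0.7538.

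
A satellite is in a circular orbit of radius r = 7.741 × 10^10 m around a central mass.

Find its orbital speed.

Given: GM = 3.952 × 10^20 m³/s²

For a circular orbit, gravity supplies the centripetal force, so v = √(GM / r).
v = √(3.952e+20 / 7.741e+10) m/s ≈ 7.145e+04 m/s = 71.45 km/s.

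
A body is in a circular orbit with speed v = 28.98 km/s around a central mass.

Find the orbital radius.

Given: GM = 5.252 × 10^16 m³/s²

Convert to SI: v = 28.98 km/s = 28980 m/s.
For a circular orbit, v² = GM / r, so r = GM / v².
r = 5.252e+16 / (28980)² m ≈ 6.254e+07 m = 6.254 × 10^7 m.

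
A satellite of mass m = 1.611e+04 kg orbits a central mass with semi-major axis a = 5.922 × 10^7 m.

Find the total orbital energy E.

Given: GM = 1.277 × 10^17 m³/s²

E = −GMm / (2a).
E = −1.277e+17 · 1.611e+04 / (2 · 5.922e+07) J ≈ -1.737e+13 J = -17.37 TJ.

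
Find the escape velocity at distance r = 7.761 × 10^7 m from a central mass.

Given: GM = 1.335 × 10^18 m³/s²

Escape velocity comes from setting total energy to zero: ½v² − GM/r = 0 ⇒ v_esc = √(2GM / r).
v_esc = √(2 · 1.335e+18 / 7.761e+07) m/s ≈ 1.855e+05 m/s = 185.5 km/s.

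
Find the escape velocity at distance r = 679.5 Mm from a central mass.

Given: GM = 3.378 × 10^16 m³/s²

Convert to SI: r = 679.5 Mm = 6.795e+08 m.
Escape velocity comes from setting total energy to zero: ½v² − GM/r = 0 ⇒ v_esc = √(2GM / r).
v_esc = √(2 · 3.378e+16 / 6.795e+08) m/s ≈ 9971 m/s = 9.971 km/s.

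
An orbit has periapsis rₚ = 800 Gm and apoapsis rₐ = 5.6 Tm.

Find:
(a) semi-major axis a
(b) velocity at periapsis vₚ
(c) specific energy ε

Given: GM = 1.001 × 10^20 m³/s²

Convert to SI: rₚ = 800 Gm = 8e+11 m; rₐ = 5.6 Tm = 5.6e+12 m.
(a) a = (rₚ + rₐ)/2 = (8e+11 + 5.6e+12)/2 ≈ 3.2e+12 m
(b) With a = (rₚ + rₐ)/2 = 3.2e+12 m, vₚ = √(GM (2/rₚ − 1/a)) = √(1.001e+20 · (2/8e+11 − 1/3.2e+12)) m/s ≈ 1.48e+04 m/s
(c) With a = (rₚ + rₐ)/2 = 3.2e+12 m, ε = −GM/(2a) = −1.001e+20/(2 · 3.2e+12) J/kg ≈ -1.564e+07 J/kg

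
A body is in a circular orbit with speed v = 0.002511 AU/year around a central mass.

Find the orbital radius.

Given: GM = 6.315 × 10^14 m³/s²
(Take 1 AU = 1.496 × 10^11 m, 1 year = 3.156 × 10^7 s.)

Convert to SI: v = 0.002511 AU/year = 11.9026 m/s.
For a circular orbit, v² = GM / r, so r = GM / v².
r = 6.315e+14 / (11.9026)² m ≈ 4.457e+12 m = 29.8 AU.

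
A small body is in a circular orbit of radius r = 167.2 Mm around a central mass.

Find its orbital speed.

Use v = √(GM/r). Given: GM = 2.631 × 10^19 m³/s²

Convert to SI: r = 167.2 Mm = 1.672e+08 m.
For a circular orbit, gravity supplies the centripetal force, so v = √(GM / r).
v = √(2.631e+19 / 1.672e+08) m/s ≈ 3.967e+05 m/s = 396.7 km/s.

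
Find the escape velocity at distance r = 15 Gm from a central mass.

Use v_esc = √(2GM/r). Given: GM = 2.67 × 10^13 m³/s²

Convert to SI: r = 15 Gm = 1.5e+10 m.
Escape velocity comes from setting total energy to zero: ½v² − GM/r = 0 ⇒ v_esc = √(2GM / r).
v_esc = √(2 · 2.67e+13 / 1.5e+10) m/s ≈ 59.67 m/s = 59.67 m/s.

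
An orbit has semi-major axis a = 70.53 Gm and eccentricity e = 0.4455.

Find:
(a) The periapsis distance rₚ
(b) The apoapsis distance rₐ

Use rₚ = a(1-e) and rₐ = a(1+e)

Convert to SI: a = 70.53 Gm = 7.053e+10 m.
(a) rₚ = a(1 − e) = 7.053e+10 · (1 − 0.4455) = 7.053e+10 · 0.5545 ≈ 3.911e+10 m = 39.11 Gm.
(b) rₐ = a(1 + e) = 7.053e+10 · (1 + 0.4455) = 7.053e+10 · 1.4455 ≈ 1.02e+11 m = 102 Gm.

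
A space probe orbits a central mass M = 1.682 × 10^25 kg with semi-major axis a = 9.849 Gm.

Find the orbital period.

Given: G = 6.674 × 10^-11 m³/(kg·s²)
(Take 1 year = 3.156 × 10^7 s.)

Convert to SI: a = 9.849 Gm = 9.849e+09 m.
GM = G · M = 6.674e-11 · 1.682e+25 = 1.12257e+15 m³/s².
Kepler's third law: T = 2π √(a³ / GM).
Substituting a = 9.849e+09 m and GM = 1.12257e+15 m³/s²:
T = 2π √((9.849e+09)³ / 1.12257e+15) s
T ≈ 1.833e+08 s = 5.808 years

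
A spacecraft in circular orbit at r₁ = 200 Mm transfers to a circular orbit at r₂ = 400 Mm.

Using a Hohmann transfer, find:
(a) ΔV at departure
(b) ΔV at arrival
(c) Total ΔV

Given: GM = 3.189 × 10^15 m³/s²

Convert to SI: r₁ = 200 Mm = 2e+08 m; r₂ = 400 Mm = 4e+08 m.
Transfer semi-major axis: a_t = (r₁ + r₂)/2 = (2e+08 + 4e+08)/2 = 3e+08 m.
Circular speeds: v₁ = √(GM/r₁) = 3993.12 m/s, v₂ = √(GM/r₂) = 2823.56 m/s.
Transfer speeds (vis-viva v² = GM(2/r − 1/a_t)): v₁ᵗ = 4610.86 m/s, v₂ᵗ = 2305.43 m/s.
(a) ΔV₁ = |v₁ᵗ − v₁| ≈ 617.7 m/s = 617.7 m/s.
(b) ΔV₂ = |v₂ − v₂ᵗ| ≈ 518.1 m/s = 518.1 m/s.
(c) ΔV_total = ΔV₁ + ΔV₂ ≈ 1136 m/s = 1.136 km/s.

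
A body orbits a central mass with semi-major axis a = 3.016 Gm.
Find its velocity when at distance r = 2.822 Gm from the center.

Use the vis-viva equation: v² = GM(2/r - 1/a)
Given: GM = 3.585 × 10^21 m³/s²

Convert to SI: a = 3.016 Gm = 3.016e+09 m; r = 2.822 Gm = 2.822e+09 m.
Vis-viva: v = √(GM · (2/r − 1/a)).
2/r − 1/a = 2/2.822e+09 − 1/3.016e+09 = 3.77152e-10 m⁻¹.
v = √(3.585e+21 · 3.77152e-10) m/s ≈ 1.163e+06 m/s = 1163 km/s.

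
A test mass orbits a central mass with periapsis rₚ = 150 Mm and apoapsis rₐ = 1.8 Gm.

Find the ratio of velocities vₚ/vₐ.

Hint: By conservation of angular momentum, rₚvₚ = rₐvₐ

Convert to SI: rₚ = 150 Mm = 1.5e+08 m; rₐ = 1.8 Gm = 1.8e+09 m.
Conservation of angular momentum gives rₚvₚ = rₐvₐ, so vₚ/vₐ = rₐ/rₚ.
vₚ/vₐ = 1.8e+09 / 1.5e+08 ≈ 12.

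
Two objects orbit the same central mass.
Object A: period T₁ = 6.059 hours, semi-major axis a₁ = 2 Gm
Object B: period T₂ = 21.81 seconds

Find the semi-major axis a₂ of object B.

Convert to SI: T₁ = 6.059 hours = 21812.4 s; a₁ = 2 Gm = 2e+09 m.
Kepler's third law: (T₁/T₂)² = (a₁/a₂)³ ⇒ a₂ = a₁ · (T₂/T₁)^(2/3).
T₂/T₁ = 21.81 / 21812.4 = 0.00099989.
a₂ = 2e+09 · (0.00099989)^(2/3) m ≈ 2e+07 m = 20 Mm.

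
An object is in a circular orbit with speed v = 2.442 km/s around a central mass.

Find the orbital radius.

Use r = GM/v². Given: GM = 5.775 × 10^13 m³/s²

Convert to SI: v = 2.442 km/s = 2442 m/s.
For a circular orbit, v² = GM / r, so r = GM / v².
r = 5.775e+13 / (2442)² m ≈ 9.684e+06 m = 9.684 Mm.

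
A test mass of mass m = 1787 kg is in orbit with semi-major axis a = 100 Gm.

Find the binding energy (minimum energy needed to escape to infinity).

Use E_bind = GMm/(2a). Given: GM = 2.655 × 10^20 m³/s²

Convert to SI: a = 100 Gm = 1e+11 m.
Total orbital energy is E = −GMm/(2a); binding energy is E_bind = −E = GMm/(2a).
E_bind = 2.655e+20 · 1787 / (2 · 1e+11) J ≈ 2.372e+12 J = 2.372 TJ.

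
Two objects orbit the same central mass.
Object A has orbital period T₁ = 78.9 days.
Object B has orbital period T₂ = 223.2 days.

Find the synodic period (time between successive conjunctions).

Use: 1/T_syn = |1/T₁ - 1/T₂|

Convert to SI: T₁ = 78.9 days = 6.81696e+06 s; T₂ = 223.2 days = 1.92845e+07 s.
T_syn = |T₁ · T₂ / (T₁ − T₂)|.
T_syn = |6.81696e+06 · 1.92845e+07 / (6.81696e+06 − 1.92845e+07)| s ≈ 1.054e+07 s = 122 days.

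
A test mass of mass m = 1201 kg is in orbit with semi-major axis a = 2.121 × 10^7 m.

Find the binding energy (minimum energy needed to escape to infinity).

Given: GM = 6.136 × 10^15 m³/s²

Total orbital energy is E = −GMm/(2a); binding energy is E_bind = −E = GMm/(2a).
E_bind = 6.136e+15 · 1201 / (2 · 2.121e+07) J ≈ 1.737e+11 J = 173.7 GJ.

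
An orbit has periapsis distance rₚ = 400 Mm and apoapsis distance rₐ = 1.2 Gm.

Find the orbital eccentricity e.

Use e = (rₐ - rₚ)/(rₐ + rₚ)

Convert to SI: rₚ = 400 Mm = 4e+08 m; rₐ = 1.2 Gm = 1.2e+09 m.
e = (rₐ − rₚ) / (rₐ + rₚ).
e = (1.2e+09 − 4e+08) / (1.2e+09 + 4e+08) = 8e+08 / 1.6e+09 ≈ 0.5.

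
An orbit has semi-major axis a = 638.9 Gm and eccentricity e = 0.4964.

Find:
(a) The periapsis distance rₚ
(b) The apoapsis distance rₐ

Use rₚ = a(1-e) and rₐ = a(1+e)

Convert to SI: a = 638.9 Gm = 6.389e+11 m.
(a) rₚ = a(1 − e) = 6.389e+11 · (1 − 0.4964) = 6.389e+11 · 0.5036 ≈ 3.218e+11 m = 321.8 Gm.
(b) rₐ = a(1 + e) = 6.389e+11 · (1 + 0.4964) = 6.389e+11 · 1.4964 ≈ 9.56e+11 m = 956 Gm.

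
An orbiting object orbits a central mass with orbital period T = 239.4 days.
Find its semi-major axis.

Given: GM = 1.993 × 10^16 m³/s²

Convert to SI: T = 239.4 days = 2.06842e+07 s.
Invert Kepler's third law: a = (GM · T² / (4π²))^(1/3).
Substituting T = 2.06842e+07 s and GM = 1.993e+16 m³/s²:
a = (1.993e+16 · (2.06842e+07)² / (4π²))^(1/3) m
a ≈ 6e+09 m = 6 Gm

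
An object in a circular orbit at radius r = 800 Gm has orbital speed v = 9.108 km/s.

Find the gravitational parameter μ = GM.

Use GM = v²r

Convert to SI: r = 800 Gm = 8e+11 m; v = 9.108 km/s = 9108 m/s.
For a circular orbit v² = GM/r, so GM = v² · r.
GM = (9108)² · 8e+11 m³/s² ≈ 6.636e+19 m³/s² = 6.636 × 10^19 m³/s².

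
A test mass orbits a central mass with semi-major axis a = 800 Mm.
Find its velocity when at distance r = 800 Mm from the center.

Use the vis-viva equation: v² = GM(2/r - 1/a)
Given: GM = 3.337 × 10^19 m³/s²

Convert to SI: a = 800 Mm = 8e+08 m; r = 800 Mm = 8e+08 m.
Vis-viva: v = √(GM · (2/r − 1/a)).
2/r − 1/a = 2/8e+08 − 1/8e+08 = 1.25e-09 m⁻¹.
v = √(3.337e+19 · 1.25e-09) m/s ≈ 2.042e+05 m/s = 204.2 km/s.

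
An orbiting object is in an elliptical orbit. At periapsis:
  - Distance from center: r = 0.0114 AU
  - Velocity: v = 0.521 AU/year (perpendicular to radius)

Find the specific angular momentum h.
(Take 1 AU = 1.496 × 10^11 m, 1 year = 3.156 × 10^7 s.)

Convert to SI: r = 0.0114 AU = 1.70544e+09 m; v = 0.521 AU/year = 2469.63 m/s.
With v perpendicular to r, h = r · v.
h = 1.70544e+09 · 2469.63 m²/s ≈ 4.212e+12 m²/s.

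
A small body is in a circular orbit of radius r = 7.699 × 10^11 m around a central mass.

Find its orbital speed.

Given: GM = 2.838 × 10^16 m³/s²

For a circular orbit, gravity supplies the centripetal force, so v = √(GM / r).
v = √(2.838e+16 / 7.699e+11) m/s ≈ 192 m/s = 192 m/s.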